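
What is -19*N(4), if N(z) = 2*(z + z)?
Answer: -304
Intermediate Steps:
N(z) = 4*z (N(z) = 2*(2*z) = 4*z)
-19*N(4) = -76*4 = -19*16 = -304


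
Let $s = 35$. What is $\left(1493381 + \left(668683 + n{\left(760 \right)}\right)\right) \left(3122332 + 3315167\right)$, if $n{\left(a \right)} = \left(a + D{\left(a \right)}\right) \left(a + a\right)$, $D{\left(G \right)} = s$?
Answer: $21697358629536$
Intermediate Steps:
$D{\left(G \right)} = 35$
$n{\left(a \right)} = 2 a \left(35 + a\right)$ ($n{\left(a \right)} = \left(a + 35\right) \left(a + a\right) = \left(35 + a\right) 2 a = 2 a \left(35 + a\right)$)
$\left(1493381 + \left(668683 + n{\left(760 \right)}\right)\right) \left(3122332 + 3315167\right) = \left(1493381 + \left(668683 + 2 \cdot 760 \left(35 + 760\right)\right)\right) \left(3122332 + 3315167\right) = \left(1493381 + \left(668683 + 2 \cdot 760 \cdot 795\right)\right) 6437499 = \left(1493381 + \left(668683 + 1208400\right)\right) 6437499 = \left(1493381 + 1877083\right) 6437499 = 3370464 \cdot 6437499 = 21697358629536$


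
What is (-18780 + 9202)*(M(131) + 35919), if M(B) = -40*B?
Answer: -293843462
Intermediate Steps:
(-18780 + 9202)*(M(131) + 35919) = (-18780 + 9202)*(-40*131 + 35919) = -9578*(-5240 + 35919) = -9578*30679 = -293843462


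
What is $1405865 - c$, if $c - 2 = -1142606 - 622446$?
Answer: $3170915$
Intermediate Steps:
$c = -1765050$ ($c = 2 - 1765052 = -1765050$)
$1405865 - c = 1405865 - -1765050 = 1405865 + 1765050 = 3170915$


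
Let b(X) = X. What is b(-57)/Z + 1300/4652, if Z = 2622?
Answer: 13787/53498 ≈ 0.25771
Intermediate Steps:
b(-57)/Z + 1300/4652 = -57/2622 + 1300/4652 = -57*1/2622 + 1300*(1/4652) = -1/46 + 325/1163 = 13787/53498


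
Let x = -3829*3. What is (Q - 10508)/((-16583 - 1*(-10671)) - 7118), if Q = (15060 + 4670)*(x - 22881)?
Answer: 339045574/6515 ≈ 52041.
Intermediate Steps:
x = -11487
Q = -678080640 (Q = (15060 + 4670)*(-11487 - 22881) = 19730*(-34368) = -678080640)
(Q - 10508)/((-16583 - 1*(-10671)) - 7118) = (-678080640 - 10508)/((-16583 - 1*(-10671)) - 7118) = -678091148/((-16583 + 10671) - 7118) = -678091148/(-5912 - 7118) = -678091148/(-13030) = -678091148*(-1/13030) = 339045574/6515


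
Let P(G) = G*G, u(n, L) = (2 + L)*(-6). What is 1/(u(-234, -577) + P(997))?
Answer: 1/997459 ≈ 1.0025e-6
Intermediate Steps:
u(n, L) = -12 - 6*L
P(G) = G²
1/(u(-234, -577) + P(997)) = 1/((-12 - 6*(-577)) + 997²) = 1/((-12 + 3462) + 994009) = 1/(3450 + 994009) = 1/997459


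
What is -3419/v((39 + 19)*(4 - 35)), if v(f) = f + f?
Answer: 3419/3596 ≈ 0.95078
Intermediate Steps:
v(f) = 2*f
-3419/v((39 + 19)*(4 - 35)) = -3419*1/(2*(4 - 35)*(39 + 19)) = -3419/(2*(58*(-31))) = -3419/(2*(-1798)) = -3419/(-3596) = -3419*(-1/3596) = 3419/3596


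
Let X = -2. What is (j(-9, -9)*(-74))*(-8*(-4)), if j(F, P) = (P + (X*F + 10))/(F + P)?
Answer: 22496/9 ≈ 2499.6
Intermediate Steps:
j(F, P) = (10 + P - 2*F)/(F + P) (j(F, P) = (P + (-2*F + 10))/(F + P) = (P + (10 - 2*F))/(F + P) = (10 + P - 2*F)/(F + P))
(j(-9, -9)*(-74))*(-8*(-4)) = (((10 - 9 - 2*(-9))/(-9 - 9))*(-74))*(-8*(-4)) = (((10 - 9 + 18)/(-18))*(-74))*32 = (-1/18*19*(-74))*32 = -19/18*(-74)*32 = (703/9)*32 = 22496/9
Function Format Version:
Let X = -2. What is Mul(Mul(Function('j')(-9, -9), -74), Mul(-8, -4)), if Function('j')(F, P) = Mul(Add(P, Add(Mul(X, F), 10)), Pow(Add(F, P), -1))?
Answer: Rational(22496, 9) ≈ 2499.6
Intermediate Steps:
Function('j')(F, P) = Mul(Pow(Add(F, P), -1), Add(10, P, Mul(-2, F))) (Function('j')(F, P) = Mul(Add(P, Add(Mul(-2, F), 10)), Pow(Add(F, P), -1)) = Mul(Add(P, Add(10, Mul(-2, F))), Pow(Add(F, P), -1)) = Mul(Add(10, P, Mul(-2, F)), Pow(Add(F, P), -1)) = Mul(Pow(Add(F, P), -1), Add(10, P, Mul(-2, F))))
Mul(Mul(Function('j')(-9, -9), -74), Mul(-8, -4)) = Mul(Mul(Mul(Pow(Add(-9, -9), -1), Add(10, -9, Mul(-2, -9))), -74), Mul(-8, -4)) = Mul(Mul(Mul(Pow(-18, -1), Add(10, -9, 18)), -74), 32) = Mul(Mul(Mul(Rational(-1, 18), 19), -74), 32) = Mul(Mul(Rational(-19, 18), -74), 32) = Mul(Rational(703, 9), 32) = Rational(22496, 9)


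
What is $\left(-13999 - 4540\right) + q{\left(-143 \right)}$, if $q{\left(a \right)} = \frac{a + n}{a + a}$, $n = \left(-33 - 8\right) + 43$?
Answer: $- \frac{5302013}{286} \approx -18539.0$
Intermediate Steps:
$n = 2$ ($n = -41 + 43 = 2$)
$q{\left(a \right)} = \frac{2 + a}{2 a}$ ($q{\left(a \right)} = \frac{a + 2}{a + a} = \frac{2 + a}{2 a}$)
$\left(-13999 - 4540\right) + q{\left(-143 \right)} = \left(-13999 - 4540\right) + \frac{2 - 143}{2 \left(-143\right)} = -18539 + \frac{1}{2} \left(- \frac{1}{143}\right) \left(-141\right) = -18539 + \frac{141}{286} = - \frac{5302013}{286}$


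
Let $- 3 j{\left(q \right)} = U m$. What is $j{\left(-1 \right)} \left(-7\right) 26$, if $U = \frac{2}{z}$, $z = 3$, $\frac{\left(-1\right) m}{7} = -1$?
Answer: $\frac{2548}{9} \approx 283.11$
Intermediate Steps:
$m = 7$ ($m = \left(-7\right) \left(-1\right) = 7$)
$U = \frac{2}{3} \approx 0.66667$
$j{\left(q \right)} = - \frac{14}{9}$ ($j{\left(q \right)} = - \frac{\frac{2}{3} \cdot 7}{3} = \left(- \frac{1}{3}\right) \frac{14}{3} = - \frac{14}{9}$)
$j{\left(-1 \right)} \left(-7\right) 26 = \left(- \frac{14}{9}\right) \left(-7\right) 26 = \frac{98}{9} \cdot 26 = \frac{2548}{9}$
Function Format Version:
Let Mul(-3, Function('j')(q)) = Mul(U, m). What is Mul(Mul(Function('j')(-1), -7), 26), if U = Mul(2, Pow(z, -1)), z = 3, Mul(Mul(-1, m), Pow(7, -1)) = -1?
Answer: Rational(2548, 9) ≈ 283.11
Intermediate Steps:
m = 7 (m = Mul(-7, -1) = 7)
U = Rational(2, 3) (U = Mul(2, Pow(3, -1)) = Mul(2, Rational(1, 3)) = Rational(2, 3) ≈ 0.66667)
Function('j')(q) = Rational(-14, 9) (Function('j')(q) = Mul(Rational(-1, 3), Mul(Rational(2, 3), 7)) = Mul(Rational(-1, 3), Rational(14, 3)) = Rational(-14, 9))
Mul(Mul(Function('j')(-1), -7), 26) = Mul(Mul(Rational(-14, 9), -7), 26) = Mul(Rational(98, 9), 26) = Rational(2548, 9)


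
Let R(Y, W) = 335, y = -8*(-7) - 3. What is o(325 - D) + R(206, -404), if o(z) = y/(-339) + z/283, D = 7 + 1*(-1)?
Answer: 32232037/95937 ≈ 335.97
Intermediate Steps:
y = 53 (y = 56 - 3 = 53)
D = 6 (D = 7 - 1 = 6)
o(z) = -53/339 + z/283 (o(z) = 53/(-339) + z/283 = 53*(-1/339) + z*(1/283) = -53/339 + z/283)
o(325 - D) + R(206, -404) = (-53/339 + (325 - 1*6)/283) + 335 = (-53/339 + (325 - 6)/283) + 335 = (-53/339 + (1/283)*319) + 335 = (-53/339 + 319/283) + 335 = 93142/95937 + 335 = 32232037/95937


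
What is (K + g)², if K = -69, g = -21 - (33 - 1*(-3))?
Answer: 15876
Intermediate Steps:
g = -57 (g = -21 - (33 + 3) = -21 - 1*36 = -21 - 36 = -57)
(K + g)² = (-69 - 57)² = (-126)² = 15876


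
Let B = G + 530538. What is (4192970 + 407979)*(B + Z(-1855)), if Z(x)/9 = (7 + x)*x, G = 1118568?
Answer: 149537587491234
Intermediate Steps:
Z(x) = 9*x*(7 + x) (Z(x) = 9*((7 + x)*x) = 9*(x*(7 + x)) = 9*x*(7 + x))
B = 1649106 (B = 1118568 + 530538 = 1649106)
(4192970 + 407979)*(B + Z(-1855)) = (4192970 + 407979)*(1649106 + 9*(-1855)*(7 - 1855)) = 4600949*(1649106 + 9*(-1855)*(-1848)) = 4600949*(1649106 + 30852360) = 4600949*32501466 = 149537587491234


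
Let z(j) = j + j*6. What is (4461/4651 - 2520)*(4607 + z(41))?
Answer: -57338392746/4651 ≈ -1.2328e+7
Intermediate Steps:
z(j) = 7*j (z(j) = j + 6*j = 7*j)
(4461/4651 - 2520)*(4607 + z(41)) = (4461/4651 - 2520)*(4607 + 7*41) = (4461*(1/4651) - 2520)*(4607 + 287) = (4461/4651 - 2520)*4894 = -11716059/4651*4894 = -57338392746/4651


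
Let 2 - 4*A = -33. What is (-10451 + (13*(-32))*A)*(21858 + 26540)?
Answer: -681976218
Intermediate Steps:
A = 35/4 (A = 1/2 - 1/4*(-33) = 1/2 + 33/4 = 35/4 ≈ 8.7500)
(-10451 + (13*(-32))*A)*(21858 + 26540) = (-10451 + (13*(-32))*(35/4))*(21858 + 26540) = (-10451 - 416*35/4)*48398 = (-10451 - 3640)*48398 = -14091*48398 = -681976218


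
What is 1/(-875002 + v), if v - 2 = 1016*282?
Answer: -1/588488 ≈ -1.6993e-6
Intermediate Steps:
v = 286514 (v = 2 + 1016*282 = 2 + 286512 = 286514)
1/(-875002 + v) = 1/(-875002 + 286514) = 1/(-588488) = -1/588488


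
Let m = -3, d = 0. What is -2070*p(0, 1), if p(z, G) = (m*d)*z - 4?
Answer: 8280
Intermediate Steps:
p(z, G) = -4 (p(z, G) = (-3*0)*z - 4 = 0*z - 4 = 0 - 4 = -4)
-2070*p(0, 1) = -2070*(-4) = 8280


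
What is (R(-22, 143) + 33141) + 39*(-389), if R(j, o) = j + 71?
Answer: 18019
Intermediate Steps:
R(j, o) = 71 + j
(R(-22, 143) + 33141) + 39*(-389) = ((71 - 22) + 33141) + 39*(-389) = (49 + 33141) - 15171 = 33190 - 15171 = 18019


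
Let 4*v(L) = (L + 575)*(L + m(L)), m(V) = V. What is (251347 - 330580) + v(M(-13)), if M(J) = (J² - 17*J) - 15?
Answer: 98892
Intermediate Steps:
M(J) = -15 + J² - 17*J
v(L) = L*(575 + L)/2 (v(L) = ((L + 575)*(L + L))/4 = ((575 + L)*(2*L))/4 = (2*L*(575 + L))/4 = L*(575 + L)/2)
(251347 - 330580) + v(M(-13)) = (251347 - 330580) + (-15 + (-13)² - 17*(-13))*(575 + (-15 + (-13)² - 17*(-13)))/2 = -79233 + (-15 + 169 + 221)*(575 + (-15 + 169 + 221))/2 = -79233 + (½)*375*(575 + 375) = -79233 + (½)*375*950 = -79233 + 178125 = 98892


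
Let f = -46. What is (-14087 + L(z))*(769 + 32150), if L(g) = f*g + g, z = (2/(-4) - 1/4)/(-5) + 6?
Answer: -1891361145/4 ≈ -4.7284e+8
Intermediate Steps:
z = 123/20 (z = (2*(-¼) - 1*¼)*(-⅕) + 6 = (-½ - ¼)*(-⅕) + 6 = -¾*(-⅕) + 6 = 3/20 + 6 = 123/20 ≈ 6.1500)
L(g) = -45*g (L(g) = -46*g + g = -45*g)
(-14087 + L(z))*(769 + 32150) = (-14087 - 45*123/20)*(769 + 32150) = (-14087 - 1107/4)*32919 = -57455/4*32919 = -1891361145/4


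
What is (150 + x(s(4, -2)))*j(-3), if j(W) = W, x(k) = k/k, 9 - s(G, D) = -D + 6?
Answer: -453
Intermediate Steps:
s(G, D) = 3 + D (s(G, D) = 9 - (-D + 6) = 9 - (6 - D) = 9 + (-6 + D) = 3 + D)
x(k) = 1
(150 + x(s(4, -2)))*j(-3) = (150 + 1)*(-3) = 151*(-3) = -453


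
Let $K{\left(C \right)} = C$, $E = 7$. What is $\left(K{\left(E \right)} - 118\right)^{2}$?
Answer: $12321$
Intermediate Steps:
$\left(K{\left(E \right)} - 118\right)^{2} = \left(7 - 118\right)^{2} = \left(-111\right)^{2} = 12321$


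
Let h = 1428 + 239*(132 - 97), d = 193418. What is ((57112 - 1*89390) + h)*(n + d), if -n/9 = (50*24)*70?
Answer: 12649656270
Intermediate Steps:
n = -756000 (n = -9*50*24*70 = -10800*70 = -9*84000 = -756000)
h = 9793 (h = 1428 + 239*35 = 1428 + 8365 = 9793)
((57112 - 1*89390) + h)*(n + d) = ((57112 - 1*89390) + 9793)*(-756000 + 193418) = ((57112 - 89390) + 9793)*(-562582) = (-32278 + 9793)*(-562582) = -22485*(-562582) = 12649656270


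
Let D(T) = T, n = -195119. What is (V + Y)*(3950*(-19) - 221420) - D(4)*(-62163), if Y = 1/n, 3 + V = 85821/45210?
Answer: 169158416032185/294044333 ≈ 5.7528e+5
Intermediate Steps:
V = -16603/15070 (V = -3 + 85821/45210 = -3 + 85821*(1/45210) = -3 + 28607/15070 = -16603/15070 ≈ -1.1017)
Y = -1/195119 (Y = 1/(-195119) = -1/195119 ≈ -5.1251e-6)
(V + Y)*(3950*(-19) - 221420) - D(4)*(-62163) = (-16603/15070 - 1/195119)*(3950*(-19) - 221420) - 4*(-62163) = -3239575827*(-75050 - 221420)/2940443330 - 1*(-248652) = -3239575827/2940443330*(-296470) + 248652 = 96043704543069/294044333 + 248652 = 169158416032185/294044333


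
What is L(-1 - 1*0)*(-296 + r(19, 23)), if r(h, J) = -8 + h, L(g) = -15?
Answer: 4275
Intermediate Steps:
L(-1 - 1*0)*(-296 + r(19, 23)) = -15*(-296 + (-8 + 19)) = -15*(-296 + 11) = -15*(-285) = 4275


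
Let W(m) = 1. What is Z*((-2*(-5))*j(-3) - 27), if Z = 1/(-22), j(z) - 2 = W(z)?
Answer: -3/22 ≈ -0.13636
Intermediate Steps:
j(z) = 3 (j(z) = 2 + 1 = 3)
Z = -1/22 ≈ -0.045455
Z*((-2*(-5))*j(-3) - 27) = -(-2*(-5)*3 - 27)/22 = -(10*3 - 27)/22 = -(30 - 27)/22 = -1/22*3 = -3/22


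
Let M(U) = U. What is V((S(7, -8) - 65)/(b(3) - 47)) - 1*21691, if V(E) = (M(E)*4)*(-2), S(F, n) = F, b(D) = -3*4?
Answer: -1280233/59 ≈ -21699.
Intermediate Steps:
b(D) = -12
V(E) = -8*E (V(E) = (E*4)*(-2) = (4*E)*(-2) = -8*E)
V((S(7, -8) - 65)/(b(3) - 47)) - 1*21691 = -8*(7 - 65)/(-12 - 47) - 1*21691 = -(-464)/(-59) - 21691 = -(-464)*(-1)/59 - 21691 = -8*58/59 - 21691 = -464/59 - 21691 = -1280233/59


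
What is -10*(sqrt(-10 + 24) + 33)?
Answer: -330 - 10*sqrt(14) ≈ -367.42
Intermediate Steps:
-10*(sqrt(-10 + 24) + 33) = -10*(sqrt(14) + 33) = -10*(33 + sqrt(14)) = -330 - 10*sqrt(14)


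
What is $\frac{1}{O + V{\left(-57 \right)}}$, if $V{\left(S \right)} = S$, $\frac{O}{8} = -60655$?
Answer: $- \frac{1}{485297} \approx -2.0606 \cdot 10^{-6}$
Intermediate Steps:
$O = -485240$ ($O = 8 \left(-60655\right) = -485240$)
$\frac{1}{O + V{\left(-57 \right)}} = \frac{1}{-485240 - 57} = \frac{1}{-485297} = - \frac{1}{485297}$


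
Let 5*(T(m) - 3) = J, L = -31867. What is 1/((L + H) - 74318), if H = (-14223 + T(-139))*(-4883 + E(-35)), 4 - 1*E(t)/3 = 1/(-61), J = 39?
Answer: 305/21081826383 ≈ 1.4467e-8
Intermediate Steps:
T(m) = 54/5 (T(m) = 3 + (1/5)*39 = 3 + 39/5 = 54/5)
E(t) = 735/61 (E(t) = 12 - 3/(-61) = 12 - 3*(-1/61) = 12 + 3/61 = 735/61)
H = 21114212808/305 (H = (-14223 + 54/5)*(-4883 + 735/61) = -71061/5*(-297128/61) = 21114212808/305 ≈ 6.9227e+7)
1/((L + H) - 74318) = 1/((-31867 + 21114212808/305) - 74318) = 1/(21104493373/305 - 74318) = 1/(21081826383/305) = 305/21081826383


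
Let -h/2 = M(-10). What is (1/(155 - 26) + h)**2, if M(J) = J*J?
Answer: 665588401/16641 ≈ 39997.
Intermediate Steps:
M(J) = J**2
h = -200 (h = -2*(-10)**2 = -2*100 = -200)
(1/(155 - 26) + h)**2 = (1/(155 - 26) - 200)**2 = (1/129 - 200)**2 = (-25799/129)**2 = 665588401/16641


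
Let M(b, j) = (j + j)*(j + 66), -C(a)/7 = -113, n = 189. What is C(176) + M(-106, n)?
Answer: 97181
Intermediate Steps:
C(a) = 791 (C(a) = -7*(-113) = 791)
M(b, j) = 2*j*(66 + j) (M(b, j) = (2*j)*(66 + j) = 2*j*(66 + j))
C(176) + M(-106, n) = 791 + 2*189*(66 + 189) = 791 + 2*189*255 = 791 + 96390 = 97181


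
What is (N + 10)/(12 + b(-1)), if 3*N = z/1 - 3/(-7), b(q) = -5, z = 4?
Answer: 241/147 ≈ 1.6395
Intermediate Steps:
N = 31/21 (N = (4/1 - 3/(-7))/3 = (4*1 - 3*(-1/7))/3 = (4 + 3/7)/3 = (1/3)*(31/7) = 31/21 ≈ 1.4762)
(N + 10)/(12 + b(-1)) = (31/21 + 10)/(12 - 5) = (241/21)/7 = (1/7)*(241/21) = 241/147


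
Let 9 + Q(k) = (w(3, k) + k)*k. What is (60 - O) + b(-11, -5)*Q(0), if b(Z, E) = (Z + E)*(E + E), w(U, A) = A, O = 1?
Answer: -1381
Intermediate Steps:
b(Z, E) = 2*E*(E + Z) (b(Z, E) = (E + Z)*(2*E) = 2*E*(E + Z))
Q(k) = -9 + 2*k² (Q(k) = -9 + (k + k)*k = -9 + (2*k)*k = -9 + 2*k²)
(60 - O) + b(-11, -5)*Q(0) = (60 - 1*1) + (2*(-5)*(-5 - 11))*(-9 + 2*0²) = (60 - 1) + (2*(-5)*(-16))*(-9 + 2*0) = 59 + 160*(-9 + 0) = 59 + 160*(-9) = 59 - 1440 = -1381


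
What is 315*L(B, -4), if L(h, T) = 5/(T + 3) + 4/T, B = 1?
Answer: -1890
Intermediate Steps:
L(h, T) = 4/T + 5/(3 + T) (L(h, T) = 5/(3 + T) + 4/T = 4/T + 5/(3 + T))
315*L(B, -4) = 315*(3*(4 + 3*(-4))/(-4*(3 - 4))) = 315*(3*(-¼)*(4 - 12)/(-1)) = 315*(3*(-¼)*(-1)*(-8)) = 315*(-6) = -1890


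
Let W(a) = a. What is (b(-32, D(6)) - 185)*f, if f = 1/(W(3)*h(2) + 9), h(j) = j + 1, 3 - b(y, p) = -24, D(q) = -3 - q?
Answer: -79/9 ≈ -8.7778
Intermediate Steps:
b(y, p) = 27 (b(y, p) = 3 - 1*(-24) = 3 + 24 = 27)
h(j) = 1 + j
f = 1/18 (f = 1/(3*(1 + 2) + 9) = 1/(3*3 + 9) = 1/(9 + 9) = 1/18 ≈ 0.055556)
(b(-32, D(6)) - 185)*f = (27 - 185)*(1/18) = -158*1/18 = -79/9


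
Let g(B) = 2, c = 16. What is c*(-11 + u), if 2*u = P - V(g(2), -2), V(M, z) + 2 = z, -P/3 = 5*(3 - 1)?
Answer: -384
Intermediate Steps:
P = -30 (P = -15*(3 - 1) = -15*2 = -3*10 = -30)
V(M, z) = -2 + z
u = -13 (u = (-30 - (-2 - 2))/2 = (-30 - 1*(-4))/2 = (-30 + 4)/2 = (½)*(-26) = -13)
c*(-11 + u) = 16*(-11 - 13) = 16*(-24) = -384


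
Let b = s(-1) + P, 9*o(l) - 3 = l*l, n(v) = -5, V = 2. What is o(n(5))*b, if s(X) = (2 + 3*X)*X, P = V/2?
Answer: 56/9 ≈ 6.2222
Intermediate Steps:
P = 1 (P = 2/2 = 2*(½) = 1)
o(l) = ⅓ + l²/9 (o(l) = ⅓ + (l*l)/9 = ⅓ + l²/9)
s(X) = X*(2 + 3*X)
b = 2 (b = -(2 + 3*(-1)) + 1 = -(2 - 3) + 1 = -1*(-1) + 1 = 1 + 1 = 2)
o(n(5))*b = (⅓ + (⅑)*(-5)²)*2 = (⅓ + (⅑)*25)*2 = (⅓ + 25/9)*2 = (28/9)*2 = 56/9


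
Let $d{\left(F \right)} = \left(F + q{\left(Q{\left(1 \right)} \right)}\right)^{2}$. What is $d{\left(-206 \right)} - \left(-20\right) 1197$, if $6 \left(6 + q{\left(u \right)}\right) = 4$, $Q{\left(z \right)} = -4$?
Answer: $\frac{617416}{9} \approx 68602.0$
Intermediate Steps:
$q{\left(u \right)} = - \frac{16}{3}$ ($q{\left(u \right)} = -6 + \frac{1}{6} \cdot 4 = -6 + \frac{2}{3} = - \frac{16}{3}$)
$d{\left(F \right)} = \left(- \frac{16}{3} + F\right)^{2}$ ($d{\left(F \right)} = \left(F - \frac{16}{3}\right)^{2} = \left(- \frac{16}{3} + F\right)^{2}$)
$d{\left(-206 \right)} - \left(-20\right) 1197 = \frac{\left(-16 + 3 \left(-206\right)\right)^{2}}{9} - \left(-20\right) 1197 = \frac{\left(-16 - 618\right)^{2}}{9} - -23940 = \frac{\left(-634\right)^{2}}{9} + 23940 = \frac{1}{9} \cdot 401956 + 23940 = \frac{401956}{9} + 23940 = \frac{617416}{9}$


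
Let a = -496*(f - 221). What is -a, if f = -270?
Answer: -243536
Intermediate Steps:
a = 243536 (a = -496*(-270 - 221) = -496*(-491) = 243536)
-a = -1*243536 = -243536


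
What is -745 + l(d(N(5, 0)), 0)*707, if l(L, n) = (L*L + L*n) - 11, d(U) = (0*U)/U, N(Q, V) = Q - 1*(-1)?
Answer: -8522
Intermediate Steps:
N(Q, V) = 1 + Q (N(Q, V) = Q + 1 = 1 + Q)
d(U) = 0 (d(U) = 0/U = 0)
l(L, n) = -11 + L² + L*n (l(L, n) = (L² + L*n) - 11 = -11 + L² + L*n)
-745 + l(d(N(5, 0)), 0)*707 = -745 + (-11 + 0² + 0*0)*707 = -745 + (-11 + 0 + 0)*707 = -745 - 11*707 = -745 - 7777 = -8522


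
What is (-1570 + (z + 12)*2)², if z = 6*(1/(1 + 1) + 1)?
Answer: 2334784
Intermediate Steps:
z = 9 (z = 6*(1/2 + 1) = 6*(½ + 1) = 6*(3/2) = 9)
(-1570 + (z + 12)*2)² = (-1570 + (9 + 12)*2)² = (-1570 + 21*2)² = (-1570 + 42)² = (-1528)² = 2334784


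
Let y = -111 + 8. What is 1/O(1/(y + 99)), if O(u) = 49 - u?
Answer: 4/197 ≈ 0.020305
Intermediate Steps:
y = -103
1/O(1/(y + 99)) = 1/(49 - 1/(-103 + 99)) = 1/(49 - 1/(-4)) = 1/(49 - 1*(-¼)) = 1/(49 + ¼) = 1/(197/4) = 4/197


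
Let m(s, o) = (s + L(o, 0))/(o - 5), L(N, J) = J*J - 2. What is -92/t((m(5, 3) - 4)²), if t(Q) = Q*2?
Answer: -184/121 ≈ -1.5207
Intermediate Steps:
L(N, J) = -2 + J² (L(N, J) = J² - 2 = -2 + J²)
m(s, o) = (-2 + s)/(-5 + o) (m(s, o) = (s + (-2 + 0²))/(o - 5) = (s + (-2 + 0))/(-5 + o) = (s - 2)/(-5 + o) = (-2 + s)/(-5 + o))
t(Q) = 2*Q
-92/t((m(5, 3) - 4)²) = -92*1/(2*((-2 + 5)/(-5 + 3) - 4)²) = -92*1/(2*(3/(-2) - 4)²) = -92*1/(2*(-½*3 - 4)²) = -92*1/(2*(-3/2 - 4)²) = -92/(2*(-11/2)²) = -92/(2*(121/4)) = -92/121/2 = -92*2/121 = -184/121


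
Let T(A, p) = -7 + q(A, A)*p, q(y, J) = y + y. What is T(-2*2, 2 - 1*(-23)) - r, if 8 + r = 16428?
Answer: -16627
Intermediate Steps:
r = 16420 (r = -8 + 16428 = 16420)
q(y, J) = 2*y
T(A, p) = -7 + 2*A*p (T(A, p) = -7 + (2*A)*p = -7 + 2*A*p)
T(-2*2, 2 - 1*(-23)) - r = (-7 + 2*(-2*2)*(2 - 1*(-23))) - 1*16420 = (-7 + 2*(-4)*(2 + 23)) - 16420 = (-7 + 2*(-4)*25) - 16420 = (-7 - 200) - 16420 = -207 - 16420 = -16627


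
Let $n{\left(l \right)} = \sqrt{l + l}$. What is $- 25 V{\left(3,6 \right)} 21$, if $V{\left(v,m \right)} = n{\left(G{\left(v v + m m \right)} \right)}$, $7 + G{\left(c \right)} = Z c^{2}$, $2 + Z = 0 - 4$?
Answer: $- 525 i \sqrt{24314} \approx - 81863.0 i$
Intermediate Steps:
$Z = -6$ ($Z = -2 + \left(0 - 4\right) = -2 - 4 = -6$)
$G{\left(c \right)} = -7 - 6 c^{2}$
$n{\left(l \right)} = \sqrt{2} \sqrt{l}$ ($n{\left(l \right)} = \sqrt{2 l} = \sqrt{2} \sqrt{l}$)
$V{\left(v,m \right)} = \sqrt{2} \sqrt{-7 - 6 \left(m^{2} + v^{2}\right)^{2}}$ ($V{\left(v,m \right)} = \sqrt{2} \sqrt{-7 - 6 \left(v v + m m\right)^{2}} = \sqrt{2} \sqrt{-7 - 6 \left(v^{2} + m^{2}\right)^{2}} = \sqrt{2} \sqrt{-7 - 6 \left(m^{2} + v^{2}\right)^{2}}$)
$- 25 V{\left(3,6 \right)} 21 = - 25 \sqrt{-14 - 12 \left(6^{2} + 3^{2}\right)^{2}} \cdot 21 = - 25 \sqrt{-14 - 12 \left(36 + 9\right)^{2}} \cdot 21 = - 25 \sqrt{-14 - 12 \cdot 45^{2}} \cdot 21 = - 25 \sqrt{-14 - 24300} \cdot 21 = - 25 \sqrt{-24314} \cdot 21 = - 25 i \sqrt{24314} \cdot 21 = - 525 i \sqrt{24314}$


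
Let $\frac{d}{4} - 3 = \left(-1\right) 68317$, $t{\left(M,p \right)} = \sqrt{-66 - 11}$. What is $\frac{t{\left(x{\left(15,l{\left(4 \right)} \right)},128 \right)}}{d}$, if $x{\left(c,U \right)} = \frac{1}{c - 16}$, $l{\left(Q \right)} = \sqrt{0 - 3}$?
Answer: $- \frac{i \sqrt{77}}{273256} \approx - 3.2113 \cdot 10^{-5} i$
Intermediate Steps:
$l{\left(Q \right)} = i \sqrt{3}$ ($l{\left(Q \right)} = \sqrt{-3} = i \sqrt{3}$)
$x{\left(c,U \right)} = \frac{1}{-16 + c}$
$t{\left(M,p \right)} = i \sqrt{77}$ ($t{\left(M,p \right)} = \sqrt{-77} = i \sqrt{77}$)
$d = -273256$ ($d = 12 + 4 \left(\left(-1\right) 68317\right) = 12 + 4 \left(-68317\right) = 12 - 273268 = -273256$)
$\frac{t{\left(x{\left(15,l{\left(4 \right)} \right)},128 \right)}}{d} = \frac{i \sqrt{77}}{-273256} = i \sqrt{77} \left(- \frac{1}{273256}\right) = - \frac{i \sqrt{77}}{273256}$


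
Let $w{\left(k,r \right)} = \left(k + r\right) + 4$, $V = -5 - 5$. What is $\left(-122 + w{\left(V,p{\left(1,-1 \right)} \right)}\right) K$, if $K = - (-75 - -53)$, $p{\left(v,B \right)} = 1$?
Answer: $-2794$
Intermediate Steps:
$V = -10$ ($V = -5 - 5 = -10$)
$K = 22$ ($K = - (-75 + 53) = \left(-1\right) \left(-22\right) = 22$)
$w{\left(k,r \right)} = 4 + k + r$
$\left(-122 + w{\left(V,p{\left(1,-1 \right)} \right)}\right) K = \left(-122 + \left(4 - 10 + 1\right)\right) 22 = \left(-122 - 5\right) 22 = \left(-127\right) 22 = -2794$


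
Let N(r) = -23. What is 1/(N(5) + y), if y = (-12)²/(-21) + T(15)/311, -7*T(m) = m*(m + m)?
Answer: -2177/65449 ≈ -0.033263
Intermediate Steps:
T(m) = -2*m²/7 (T(m) = -m*(m + m)/7 = -m*2*m/7 = -2*m²/7)
y = -15378/2177 (y = (-12)²/(-21) - 2/7*15²/311 = 144*(-1/21) - 2/7*225*(1/311) = -48/7 - 450/7*1/311 = -48/7 - 450/2177 = -15378/2177 ≈ -7.0639)
1/(N(5) + y) = 1/(-23 - 15378/2177) = 1/(-65449/2177) = -2177/65449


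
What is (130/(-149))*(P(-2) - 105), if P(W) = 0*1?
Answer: 13650/149 ≈ 91.611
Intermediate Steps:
P(W) = 0
(130/(-149))*(P(-2) - 105) = (130/(-149))*(0 - 105) = (130*(-1/149))*(-105) = -130/149*(-105) = 13650/149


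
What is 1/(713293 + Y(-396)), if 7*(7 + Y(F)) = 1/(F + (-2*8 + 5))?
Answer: 2849/2032151813 ≈ 1.4020e-6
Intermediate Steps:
Y(F) = -7 + 1/(7*(-11 + F)) (Y(F) = -7 + 1/(7*(F + (-2*8 + 5))) = -7 + 1/(7*(F + (-16 + 5))) = -7 + 1/(7*(F - 11)) = -7 + 1/(7*(-11 + F)))
1/(713293 + Y(-396)) = 1/(713293 + (540 - 49*(-396))/(7*(-11 - 396))) = 1/(713293 + (⅐)*(540 + 19404)/(-407)) = 1/(713293 + (⅐)*(-1/407)*19944) = 1/(713293 - 19944/2849) = 1/(2032151813/2849) = 2849/2032151813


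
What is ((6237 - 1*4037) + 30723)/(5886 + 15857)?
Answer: 32923/21743 ≈ 1.5142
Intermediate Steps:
((6237 - 1*4037) + 30723)/(5886 + 15857) = ((6237 - 4037) + 30723)/21743 = (2200 + 30723)*(1/21743) = 32923*(1/21743) = 32923/21743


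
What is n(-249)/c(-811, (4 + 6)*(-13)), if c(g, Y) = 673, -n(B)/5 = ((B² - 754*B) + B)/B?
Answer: 5010/673 ≈ 7.4443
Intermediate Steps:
n(B) = -5*(B² - 753*B)/B (n(B) = -5*((B² - 754*B) + B)/B = -5*(B² - 753*B)/B)
n(-249)/c(-811, (4 + 6)*(-13)) = (3765 - 5*(-249))/673 = (3765 + 1245)*(1/673) = 5010*(1/673) = 5010/673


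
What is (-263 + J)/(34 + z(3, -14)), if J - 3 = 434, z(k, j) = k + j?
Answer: 174/23 ≈ 7.5652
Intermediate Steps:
z(k, j) = j + k
J = 437 (J = 3 + 434 = 437)
(-263 + J)/(34 + z(3, -14)) = (-263 + 437)/(34 + (-14 + 3)) = 174/(34 - 11) = 174/23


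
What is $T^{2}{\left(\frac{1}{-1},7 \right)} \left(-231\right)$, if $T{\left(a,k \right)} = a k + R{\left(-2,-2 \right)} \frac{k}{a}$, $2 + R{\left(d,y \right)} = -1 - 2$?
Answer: $-181104$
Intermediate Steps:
$R{\left(d,y \right)} = -5$ ($R{\left(d,y \right)} = -2 - 3 = -5$)
$T{\left(a,k \right)} = a k - \frac{5 k}{a}$ ($T{\left(a,k \right)} = a k - 5 \frac{k}{a} = a k - \frac{5 k}{a}$)
$T^{2}{\left(\frac{1}{-1},7 \right)} \left(-231\right) = \left(\frac{7 \left(-5 + \left(\frac{1}{-1}\right)^{2}\right)}{\frac{1}{-1}}\right)^{2} \left(-231\right) = \left(\frac{7 \left(-5 + \left(-1\right)^{2}\right)}{-1}\right)^{2} \left(-231\right) = \left(7 \left(-1\right) \left(-5 + 1\right)\right)^{2} \left(-231\right) = \left(7 \left(-1\right) \left(-4\right)\right)^{2} \left(-231\right) = 28^{2} \left(-231\right) = 784 \left(-231\right) = -181104$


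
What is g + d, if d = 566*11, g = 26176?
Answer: 32402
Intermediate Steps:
d = 6226
g + d = 26176 + 6226 = 32402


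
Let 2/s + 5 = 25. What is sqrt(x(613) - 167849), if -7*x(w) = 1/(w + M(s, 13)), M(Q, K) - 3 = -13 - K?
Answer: I*sqrt(2862983612230)/4130 ≈ 409.69*I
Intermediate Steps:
s = 1/10 (s = 2/(-5 + 25) = 2/20 = 2*(1/20) = 1/10 ≈ 0.10000)
M(Q, K) = -10 - K (M(Q, K) = 3 + (-13 - K) = -10 - K)
x(w) = -1/(7*(-23 + w)) (x(w) = -1/(7*(w + (-10 - 1*13))) = -1/(7*(w + (-10 - 13))) = -1/(7*(w - 23)) = -1/(7*(-23 + w)))
sqrt(x(613) - 167849) = sqrt(-1/(-161 + 7*613) - 167849) = sqrt(-1/(-161 + 4291) - 167849) = sqrt(-1/4130 - 167849) = sqrt(-693216371/4130) = I*sqrt(2862983612230)/4130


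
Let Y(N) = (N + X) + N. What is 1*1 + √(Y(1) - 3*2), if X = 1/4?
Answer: 1 + I*√15/2 ≈ 1.0 + 1.9365*I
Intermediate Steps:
X = ¼ ≈ 0.25000
Y(N) = ¼ + 2*N (Y(N) = (N + ¼) + N = (¼ + N) + N = ¼ + 2*N)
1*1 + √(Y(1) - 3*2) = 1*1 + √((¼ + 2*1) - 3*2) = 1 + √((¼ + 2) - 6) = 1 + √(9/4 - 6) = 1 + √(-15/4) = 1 + I*√15/2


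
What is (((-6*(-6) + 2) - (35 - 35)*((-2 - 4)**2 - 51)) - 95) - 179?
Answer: -236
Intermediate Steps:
(((-6*(-6) + 2) - (35 - 35)*((-2 - 4)**2 - 51)) - 95) - 179 = (((36 + 2) - 0*((-6)**2 - 51)) - 95) - 179 = ((38 - 0*(36 - 51)) - 95) - 179 = ((38 - 0*(-15)) - 95) - 179 = ((38 - 1*0) - 95) - 179 = ((38 + 0) - 95) - 179 = (38 - 95) - 179 = -57 - 179 = -236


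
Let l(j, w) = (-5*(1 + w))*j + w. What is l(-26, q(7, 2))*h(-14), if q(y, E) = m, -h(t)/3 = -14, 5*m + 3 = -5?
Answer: -16716/5 ≈ -3343.2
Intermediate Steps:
m = -8/5 (m = -3/5 + (1/5)*(-5) = -3/5 - 1 = -8/5 ≈ -1.6000)
h(t) = 42 (h(t) = -3*(-14) = 42)
q(y, E) = -8/5
l(j, w) = w + j*(-5 - 5*w) (l(j, w) = (-5 - 5*w)*j + w = j*(-5 - 5*w) + w = w + j*(-5 - 5*w))
l(-26, q(7, 2))*h(-14) = (-8/5 - 5*(-26) - 5*(-26)*(-8/5))*42 = (-8/5 + 130 - 208)*42 = -398/5*42 = -16716/5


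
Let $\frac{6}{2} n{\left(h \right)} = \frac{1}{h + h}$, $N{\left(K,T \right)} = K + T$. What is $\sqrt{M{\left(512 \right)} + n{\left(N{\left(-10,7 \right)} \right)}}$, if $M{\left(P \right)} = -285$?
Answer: $\frac{i \sqrt{10262}}{6} \approx 16.884 i$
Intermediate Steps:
$n{\left(h \right)} = \frac{1}{6 h}$ ($n{\left(h \right)} = \frac{1}{3 \left(h + h\right)} = \frac{1}{3 \cdot 2 h} = \frac{\frac{1}{2} \frac{1}{h}}{3} = \frac{1}{6 h}$)
$\sqrt{M{\left(512 \right)} + n{\left(N{\left(-10,7 \right)} \right)}} = \sqrt{-285 + \frac{1}{6 \left(-10 + 7\right)}} = \sqrt{-285 + \frac{1}{6 \left(-3\right)}} = \sqrt{-285 + \frac{1}{6} \left(- \frac{1}{3}\right)} = \sqrt{-285 - \frac{1}{18}} = \sqrt{- \frac{5131}{18}} = \frac{i \sqrt{10262}}{6}$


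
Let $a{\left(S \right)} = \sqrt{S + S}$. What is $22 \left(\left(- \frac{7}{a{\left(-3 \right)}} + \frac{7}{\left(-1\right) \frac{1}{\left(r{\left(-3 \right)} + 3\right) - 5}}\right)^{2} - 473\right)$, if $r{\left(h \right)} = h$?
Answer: $\frac{49093}{3} + \frac{5390 i \sqrt{6}}{3} \approx 16364.0 + 4400.9 i$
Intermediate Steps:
$a{\left(S \right)} = \sqrt{2} \sqrt{S}$ ($a{\left(S \right)} = \sqrt{2 S} = \sqrt{2} \sqrt{S}$)
$22 \left(\left(- \frac{7}{a{\left(-3 \right)}} + \frac{7}{\left(-1\right) \frac{1}{\left(r{\left(-3 \right)} + 3\right) - 5}}\right)^{2} - 473\right) = 22 \left(\left(- \frac{7}{\sqrt{2} \sqrt{-3}} + \frac{7}{\left(-1\right) \frac{1}{\left(-3 + 3\right) - 5}}\right)^{2} - 473\right) = 22 \left(\left(- \frac{7}{\sqrt{2} i \sqrt{3}} + \frac{7}{\left(-1\right) \frac{1}{0 - 5}}\right)^{2} - 473\right) = 22 \left(\left(- \frac{7}{i \sqrt{6}} + \frac{7}{\left(-1\right) \frac{1}{-5}}\right)^{2} - 473\right) = 22 \left(\left(- 7 \left(- \frac{i \sqrt{6}}{6}\right) + \frac{7}{\left(-1\right) \left(- \frac{1}{5}\right)}\right)^{2} - 473\right) = 22 \left(\left(\frac{7 i \sqrt{6}}{6} + 7 \frac{1}{\frac{1}{5}}\right)^{2} - 473\right) = 22 \left(\left(\frac{7 i \sqrt{6}}{6} + 7 \cdot 5\right)^{2} - 473\right) = 22 \left(\left(\frac{7 i \sqrt{6}}{6} + 35\right)^{2} - 473\right) = 22 \left(\left(35 + \frac{7 i \sqrt{6}}{6}\right)^{2} - 473\right) = 22 \left(-473 + \left(35 + \frac{7 i \sqrt{6}}{6}\right)^{2}\right) = -10406 + 22 \left(35 + \frac{7 i \sqrt{6}}{6}\right)^{2}$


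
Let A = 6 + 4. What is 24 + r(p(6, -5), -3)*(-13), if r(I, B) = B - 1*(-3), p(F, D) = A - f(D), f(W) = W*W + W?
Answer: 24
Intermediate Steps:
f(W) = W + W² (f(W) = W² + W = W + W²)
A = 10
p(F, D) = 10 - D*(1 + D)
r(I, B) = 3 + B (r(I, B) = B + 3 = 3 + B)
24 + r(p(6, -5), -3)*(-13) = 24 + (3 - 3)*(-13) = 24 + 0*(-13) = 24 + 0 = 24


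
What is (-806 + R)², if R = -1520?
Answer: 5410276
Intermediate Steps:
(-806 + R)² = (-806 - 1520)² = (-2326)² = 5410276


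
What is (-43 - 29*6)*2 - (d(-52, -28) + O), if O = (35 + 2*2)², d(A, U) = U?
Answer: -1927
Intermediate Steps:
O = 1521 (O = (35 + 4)² = 39² = 1521)
(-43 - 29*6)*2 - (d(-52, -28) + O) = (-43 - 29*6)*2 - (-28 + 1521) = (-43 - 174)*2 - 1*1493 = -217*2 - 1493 = -434 - 1493 = -1927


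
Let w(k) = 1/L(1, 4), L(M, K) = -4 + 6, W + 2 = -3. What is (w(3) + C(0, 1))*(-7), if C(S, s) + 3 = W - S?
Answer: 105/2 ≈ 52.500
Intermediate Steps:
W = -5 (W = -2 - 3 = -5)
L(M, K) = 2
w(k) = ½ (w(k) = 1/2 = ½)
C(S, s) = -8 - S (C(S, s) = -3 + (-5 - S) = -8 - S)
(w(3) + C(0, 1))*(-7) = (½ + (-8 - 1*0))*(-7) = (½ + (-8 + 0))*(-7) = (½ - 8)*(-7) = -15/2*(-7) = 105/2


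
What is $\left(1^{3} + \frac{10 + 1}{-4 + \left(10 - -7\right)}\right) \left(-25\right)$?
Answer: $- \frac{600}{13} \approx -46.154$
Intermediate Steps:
$\left(1^{3} + \frac{10 + 1}{-4 + \left(10 - -7\right)}\right) \left(-25\right) = \left(1 + \frac{11}{-4 + \left(10 + 7\right)}\right) \left(-25\right) = \left(1 + \frac{11}{-4 + 17}\right) \left(-25\right) = \left(1 + \frac{11}{13}\right) \left(-25\right) = \frac{24}{13} \left(-25\right) = - \frac{600}{13}$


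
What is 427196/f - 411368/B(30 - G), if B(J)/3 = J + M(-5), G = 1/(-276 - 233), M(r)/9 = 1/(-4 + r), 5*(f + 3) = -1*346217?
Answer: -9073854448333/1916653794 ≈ -4734.2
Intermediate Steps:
f = -346232/5 (f = -3 + (-1*346217)/5 = -3 + (⅕)*(-346217) = -3 - 346217/5 = -346232/5 ≈ -69246.)
M(r) = 9/(-4 + r)
G = -1/509 (G = 1/(-509) = -1/509 ≈ -0.0019646)
B(J) = -3 + 3*J (B(J) = 3*(J + 9/(-4 - 5)) = 3*(J + 9/(-9)) = 3*(J + 9*(-⅑)) = 3*(J - 1) = 3*(-1 + J) = -3 + 3*J)
427196/f - 411368/B(30 - G) = 427196/(-346232/5) - 411368/(-3 + 3*(30 - 1*(-1/509))) = 427196*(-5/346232) - 411368/(-3 + 3*(30 + 1/509)) = -533995/86558 - 411368/(-3 + 3*(15271/509)) = -533995/86558 - 411368/(-3 + 45813/509) = -533995/86558 - 411368/44286/509 = -533995/86558 - 411368*509/44286 = -533995/86558 - 104693156/22143 = -9073854448333/1916653794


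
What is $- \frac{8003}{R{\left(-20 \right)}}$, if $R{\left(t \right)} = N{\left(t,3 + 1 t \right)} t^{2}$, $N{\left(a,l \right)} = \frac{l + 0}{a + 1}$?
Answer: $- \frac{152057}{6800} \approx -22.361$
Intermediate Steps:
$N{\left(a,l \right)} = \frac{l}{1 + a}$
$R{\left(t \right)} = \frac{t^{2} \left(3 + t\right)}{1 + t}$ ($R{\left(t \right)} = \frac{3 + 1 t}{1 + t} t^{2} = \frac{3 + t}{1 + t} t^{2} = \frac{t^{2} \left(3 + t\right)}{1 + t}$)
$- \frac{8003}{R{\left(-20 \right)}} = - \frac{8003}{\left(-20\right)^{2} \frac{1}{1 - 20} \left(3 - 20\right)} = - \frac{8003}{400 \frac{1}{-19} \left(-17\right)} = - \frac{8003}{400 \left(- \frac{1}{19}\right) \left(-17\right)} = - \frac{8003}{\frac{6800}{19}} = \left(-8003\right) \frac{19}{6800} = - \frac{152057}{6800}$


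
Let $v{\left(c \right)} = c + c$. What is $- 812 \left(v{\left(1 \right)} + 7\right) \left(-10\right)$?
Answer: $73080$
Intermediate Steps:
$v{\left(c \right)} = 2 c$
$- 812 \left(v{\left(1 \right)} + 7\right) \left(-10\right) = - 812 \left(2 \cdot 1 + 7\right) \left(-10\right) = - 812 \left(2 + 7\right) \left(-10\right) = - 812 \cdot 9 \left(-10\right) = \left(-812\right) \left(-90\right) = 73080$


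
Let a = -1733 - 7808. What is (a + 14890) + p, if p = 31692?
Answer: 37041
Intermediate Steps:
a = -9541
(a + 14890) + p = (-9541 + 14890) + 31692 = 5349 + 31692 = 37041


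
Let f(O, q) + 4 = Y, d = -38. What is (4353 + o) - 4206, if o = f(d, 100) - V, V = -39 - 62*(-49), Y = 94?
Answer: -2762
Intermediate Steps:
f(O, q) = 90 (f(O, q) = -4 + 94 = 90)
V = 2999 (V = -39 + 3038 = 2999)
o = -2909 (o = 90 - 1*2999 = 90 - 2999 = -2909)
(4353 + o) - 4206 = (4353 - 2909) - 4206 = 1444 - 4206 = -2762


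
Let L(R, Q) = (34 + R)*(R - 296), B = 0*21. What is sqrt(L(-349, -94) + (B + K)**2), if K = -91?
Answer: 16*sqrt(826) ≈ 459.84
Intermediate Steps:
B = 0
L(R, Q) = (-296 + R)*(34 + R) (L(R, Q) = (34 + R)*(-296 + R) = (-296 + R)*(34 + R))
sqrt(L(-349, -94) + (B + K)**2) = sqrt((-10064 + (-349)**2 - 262*(-349)) + (0 - 91)**2) = sqrt((-10064 + 121801 + 91438) + (-91)**2) = sqrt(203175 + 8281) = sqrt(211456) = 16*sqrt(826)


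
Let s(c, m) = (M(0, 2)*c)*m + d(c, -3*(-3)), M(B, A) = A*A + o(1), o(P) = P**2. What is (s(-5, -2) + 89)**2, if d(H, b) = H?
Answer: 17956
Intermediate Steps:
M(B, A) = 1 + A**2 (M(B, A) = A*A + 1**2 = A**2 + 1 = 1 + A**2)
s(c, m) = c + 5*c*m (s(c, m) = ((1 + 2**2)*c)*m + c = ((1 + 4)*c)*m + c = (5*c)*m + c = 5*c*m + c = c + 5*c*m)
(s(-5, -2) + 89)**2 = (-5*(1 + 5*(-2)) + 89)**2 = (-5*(1 - 10) + 89)**2 = (-5*(-9) + 89)**2 = (45 + 89)**2 = 134**2 = 17956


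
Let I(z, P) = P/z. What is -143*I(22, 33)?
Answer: -429/2 ≈ -214.50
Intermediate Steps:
-143*I(22, 33) = -4719/22 = -143*3/2 = -429/2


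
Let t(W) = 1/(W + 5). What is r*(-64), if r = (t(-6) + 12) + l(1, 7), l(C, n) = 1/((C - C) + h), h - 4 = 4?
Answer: -712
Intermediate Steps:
h = 8 (h = 4 + 4 = 8)
l(C, n) = ⅛ (l(C, n) = 1/((C - C) + 8) = 1/(0 + 8) = 1/8 = ⅛)
t(W) = 1/(5 + W)
r = 89/8 (r = (1/(5 - 6) + 12) + ⅛ = (1/(-1) + 12) + ⅛ = (-1 + 12) + ⅛ = 11 + ⅛ = 89/8 ≈ 11.125)
r*(-64) = (89/8)*(-64) = -712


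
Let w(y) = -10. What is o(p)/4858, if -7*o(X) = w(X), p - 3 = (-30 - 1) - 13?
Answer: 5/17003 ≈ 0.00029407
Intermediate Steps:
p = -41 (p = 3 + ((-30 - 1) - 13) = 3 + (-31 - 13) = 3 - 44 = -41)
o(X) = 10/7 (o(X) = -⅐*(-10) = 10/7)
o(p)/4858 = (10/7)/4858 = (10/7)*(1/4858) = 5/17003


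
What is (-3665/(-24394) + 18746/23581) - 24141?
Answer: -13886202344585/575234914 ≈ -24140.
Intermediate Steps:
(-3665/(-24394) + 18746/23581) - 24141 = (-3665*(-1/24394) + 18746*(1/23581)) - 24141 = (3665/24394 + 18746/23581) - 24141 = 543714289/575234914 - 24141 = -13886202344585/575234914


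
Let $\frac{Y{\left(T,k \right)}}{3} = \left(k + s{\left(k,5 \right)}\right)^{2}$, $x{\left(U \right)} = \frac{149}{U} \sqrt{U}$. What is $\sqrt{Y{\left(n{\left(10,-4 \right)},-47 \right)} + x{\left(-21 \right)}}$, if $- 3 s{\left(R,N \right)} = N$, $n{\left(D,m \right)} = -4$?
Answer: $\frac{\sqrt{3133452 - 3129 i \sqrt{21}}}{21} \approx 84.293 - 0.19286 i$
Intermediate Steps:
$s{\left(R,N \right)} = - \frac{N}{3}$
$x{\left(U \right)} = \frac{149}{\sqrt{U}}$
$Y{\left(T,k \right)} = 3 \left(- \frac{5}{3} + k\right)^{2}$ ($Y{\left(T,k \right)} = 3 \left(k - \frac{5}{3}\right)^{2} = 3 \left(- \frac{5}{3} + k\right)^{2}$)
$\sqrt{Y{\left(n{\left(10,-4 \right)},-47 \right)} + x{\left(-21 \right)}} = \sqrt{\frac{\left(-5 + 3 \left(-47\right)\right)^{2}}{3} + \frac{149}{i \sqrt{21}}} = \sqrt{\frac{\left(-5 - 141\right)^{2}}{3} + 149 \left(- \frac{i \sqrt{21}}{21}\right)} = \sqrt{\frac{\left(-146\right)^{2}}{3} - \frac{149 i \sqrt{21}}{21}} = \sqrt{\frac{1}{3} \cdot 21316 - \frac{149 i \sqrt{21}}{21}} = \sqrt{\frac{21316}{3} - \frac{149 i \sqrt{21}}{21}}$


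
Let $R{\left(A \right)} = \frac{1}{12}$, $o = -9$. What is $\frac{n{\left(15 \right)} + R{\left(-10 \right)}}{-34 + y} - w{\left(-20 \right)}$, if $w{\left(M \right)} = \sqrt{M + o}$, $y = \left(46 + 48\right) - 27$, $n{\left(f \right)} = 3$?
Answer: $\frac{37}{396} - i \sqrt{29} \approx 0.093434 - 5.3852 i$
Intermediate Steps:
$y = 67$ ($y = 94 - 27 = 67$)
$R{\left(A \right)} = \frac{1}{12}$
$w{\left(M \right)} = \sqrt{-9 + M}$ ($w{\left(M \right)} = \sqrt{M - 9} = \sqrt{-9 + M}$)
$\frac{n{\left(15 \right)} + R{\left(-10 \right)}}{-34 + y} - w{\left(-20 \right)} = \frac{3 + \frac{1}{12}}{-34 + 67} - \sqrt{-9 - 20} = \frac{37}{12 \cdot 33} - \sqrt{-29} = \frac{37}{12} \cdot \frac{1}{33} - i \sqrt{29} = \frac{37}{396} - i \sqrt{29}$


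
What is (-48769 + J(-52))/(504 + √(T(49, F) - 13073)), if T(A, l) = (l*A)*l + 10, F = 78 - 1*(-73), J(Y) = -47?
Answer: 4100544/141695 - 8136*√1104186/141695 ≈ -31.397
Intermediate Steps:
F = 151 (F = 78 + 73 = 151)
T(A, l) = 10 + A*l² (T(A, l) = (A*l)*l + 10 = A*l² + 10 = 10 + A*l²)
(-48769 + J(-52))/(504 + √(T(49, F) - 13073)) = (-48769 - 47)/(504 + √((10 + 49*151²) - 13073)) = -48816/(504 + √((10 + 49*22801) - 13073)) = -48816/(504 + √((10 + 1117249) - 13073)) = -48816/(504 + √(1117259 - 13073)) = -48816/(504 + √1104186)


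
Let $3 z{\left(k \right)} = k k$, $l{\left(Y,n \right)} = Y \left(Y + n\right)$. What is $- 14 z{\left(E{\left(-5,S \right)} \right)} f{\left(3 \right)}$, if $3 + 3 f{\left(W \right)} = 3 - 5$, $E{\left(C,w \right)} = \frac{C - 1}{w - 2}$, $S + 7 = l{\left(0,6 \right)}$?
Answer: $\frac{280}{81} \approx 3.4568$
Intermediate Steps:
$S = -7$ ($S = -7 + 0 \left(0 + 6\right) = -7 + 0 \cdot 6 = -7 + 0 = -7$)
$E{\left(C,w \right)} = \frac{-1 + C}{-2 + w}$
$f{\left(W \right)} = - \frac{5}{3}$ ($f{\left(W \right)} = -1 + \frac{3 - 5}{3} = -1 + \frac{1}{3} \left(-2\right) = -1 - \frac{2}{3} = - \frac{5}{3}$)
$z{\left(k \right)} = \frac{k^{2}}{3}$ ($z{\left(k \right)} = \frac{k k}{3} = \frac{k^{2}}{3}$)
$- 14 z{\left(E{\left(-5,S \right)} \right)} f{\left(3 \right)} = - 14 \frac{\left(\frac{-1 - 5}{-2 - 7}\right)^{2}}{3} \left(- \frac{5}{3}\right) = - 14 \frac{\left(\frac{1}{-9} \left(-6\right)\right)^{2}}{3} \left(- \frac{5}{3}\right) = - 14 \frac{\left(\left(- \frac{1}{9}\right) \left(-6\right)\right)^{2}}{3} \left(- \frac{5}{3}\right) = - 14 \frac{\left(\frac{2}{3}\right)^{2}}{3} \left(- \frac{5}{3}\right) = - 14 \cdot \frac{1}{3} \cdot \frac{4}{9} \left(- \frac{5}{3}\right) = \left(-14\right) \frac{4}{27} \left(- \frac{5}{3}\right) = \left(- \frac{56}{27}\right) \left(- \frac{5}{3}\right) = \frac{280}{81}$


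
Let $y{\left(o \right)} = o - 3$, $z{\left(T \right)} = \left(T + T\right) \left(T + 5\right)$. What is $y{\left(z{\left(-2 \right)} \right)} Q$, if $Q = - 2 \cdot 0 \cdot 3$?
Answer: $0$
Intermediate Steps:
$z{\left(T \right)} = 2 T \left(5 + T\right)$
$y{\left(o \right)} = -3 + o$
$Q = 0$ ($Q = \left(-2\right) 0 = 0$)
$y{\left(z{\left(-2 \right)} \right)} Q = \left(-3 + 2 \left(-2\right) \left(5 - 2\right)\right) 0 = \left(-3 + 2 \left(-2\right) 3\right) 0 = \left(-3 - 12\right) 0 = \left(-15\right) 0 = 0$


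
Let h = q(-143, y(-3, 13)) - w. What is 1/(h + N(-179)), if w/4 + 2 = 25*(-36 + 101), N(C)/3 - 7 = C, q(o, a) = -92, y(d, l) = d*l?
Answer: -1/7100 ≈ -0.00014085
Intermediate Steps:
N(C) = 21 + 3*C
w = 6492 (w = -8 + 4*(25*(-36 + 101)) = -8 + 4*(25*65) = -8 + 4*1625 = -8 + 6500 = 6492)
h = -6584 (h = -92 - 1*6492 = -92 - 6492 = -6584)
1/(h + N(-179)) = 1/(-6584 + (21 + 3*(-179))) = 1/(-6584 + (21 - 537)) = 1/(-6584 - 516) = 1/(-7100) = -1/7100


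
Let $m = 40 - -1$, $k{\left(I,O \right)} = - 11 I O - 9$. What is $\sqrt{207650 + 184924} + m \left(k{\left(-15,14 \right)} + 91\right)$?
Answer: $98072 + \sqrt{392574} \approx 98699.0$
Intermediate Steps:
$k{\left(I,O \right)} = -9 - 11 I O$ ($k{\left(I,O \right)} = - 11 I O - 9 = -9 - 11 I O$)
$m = 41$ ($m = 40 + 1 = 41$)
$\sqrt{207650 + 184924} + m \left(k{\left(-15,14 \right)} + 91\right) = \sqrt{207650 + 184924} + 41 \left(\left(-9 - \left(-165\right) 14\right) + 91\right) = \sqrt{392574} + 41 \left(\left(-9 + 2310\right) + 91\right) = \sqrt{392574} + 41 \left(2301 + 91\right) = \sqrt{392574} + 41 \cdot 2392 = \sqrt{392574} + 98072 = 98072 + \sqrt{392574}$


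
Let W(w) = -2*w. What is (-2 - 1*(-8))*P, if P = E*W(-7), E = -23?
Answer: -1932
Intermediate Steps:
P = -322 (P = -(-46)*(-7) = -23*14 = -322)
(-2 - 1*(-8))*P = (-2 - 1*(-8))*(-322) = (-2 + 8)*(-322) = 6*(-322) = -1932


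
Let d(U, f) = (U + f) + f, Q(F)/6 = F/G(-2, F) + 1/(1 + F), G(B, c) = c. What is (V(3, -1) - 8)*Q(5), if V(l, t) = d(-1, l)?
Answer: -21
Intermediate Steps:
Q(F) = 6 + 6/(1 + F) (Q(F) = 6*(F/F + 1/(1 + F)) = 6*(1 + 1/(1 + F)) = 6 + 6/(1 + F))
d(U, f) = U + 2*f
V(l, t) = -1 + 2*l
(V(3, -1) - 8)*Q(5) = ((-1 + 2*3) - 8)*(6*(2 + 5)/(1 + 5)) = ((-1 + 6) - 8)*(6*7/6) = (5 - 8)*(6*(⅙)*7) = -3*7 = -21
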